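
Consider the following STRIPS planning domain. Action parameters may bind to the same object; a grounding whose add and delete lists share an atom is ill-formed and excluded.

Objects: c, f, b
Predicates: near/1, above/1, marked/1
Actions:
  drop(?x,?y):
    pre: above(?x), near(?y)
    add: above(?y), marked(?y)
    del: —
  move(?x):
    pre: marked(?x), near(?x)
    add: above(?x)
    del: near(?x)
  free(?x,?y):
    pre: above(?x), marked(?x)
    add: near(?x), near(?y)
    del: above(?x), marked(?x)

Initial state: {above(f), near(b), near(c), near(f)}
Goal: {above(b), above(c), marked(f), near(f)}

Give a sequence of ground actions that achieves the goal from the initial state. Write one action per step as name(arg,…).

1. drop(f,c)  →  {above(c), above(f), marked(c), near(b), near(c), near(f)}
2. drop(c,f)  →  {above(c), above(f), marked(c), marked(f), near(b), near(c), near(f)}
3. drop(c,b)  →  {above(b), above(c), above(f), marked(b), marked(c), marked(f), near(b), near(c), near(f)}

drop(f,c); drop(c,f); drop(c,b)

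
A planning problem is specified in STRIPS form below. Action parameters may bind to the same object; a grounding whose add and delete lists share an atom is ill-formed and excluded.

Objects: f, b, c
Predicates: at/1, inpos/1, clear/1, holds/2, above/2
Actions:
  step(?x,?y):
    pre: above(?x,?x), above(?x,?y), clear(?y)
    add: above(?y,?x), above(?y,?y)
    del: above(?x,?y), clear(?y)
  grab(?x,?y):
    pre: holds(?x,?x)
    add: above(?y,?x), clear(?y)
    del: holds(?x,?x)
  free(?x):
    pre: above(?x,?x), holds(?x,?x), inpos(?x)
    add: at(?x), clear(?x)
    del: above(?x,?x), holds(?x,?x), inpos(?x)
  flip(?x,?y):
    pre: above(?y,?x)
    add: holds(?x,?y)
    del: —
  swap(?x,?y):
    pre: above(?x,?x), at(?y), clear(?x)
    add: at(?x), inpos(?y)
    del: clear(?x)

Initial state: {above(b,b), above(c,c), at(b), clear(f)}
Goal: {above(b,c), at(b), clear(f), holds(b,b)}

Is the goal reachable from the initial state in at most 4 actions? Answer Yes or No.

1. flip(b,b)  →  {above(b,b), above(c,c), at(b), clear(f), holds(b,b)}
2. flip(c,c)  →  {above(b,b), above(c,c), at(b), clear(f), holds(b,b), holds(c,c)}
3. grab(c,b)  →  {above(b,b), above(b,c), above(c,c), at(b), clear(b), clear(f), holds(b,b)}
optimal plan length = 3; 3 ≤ 4

Yes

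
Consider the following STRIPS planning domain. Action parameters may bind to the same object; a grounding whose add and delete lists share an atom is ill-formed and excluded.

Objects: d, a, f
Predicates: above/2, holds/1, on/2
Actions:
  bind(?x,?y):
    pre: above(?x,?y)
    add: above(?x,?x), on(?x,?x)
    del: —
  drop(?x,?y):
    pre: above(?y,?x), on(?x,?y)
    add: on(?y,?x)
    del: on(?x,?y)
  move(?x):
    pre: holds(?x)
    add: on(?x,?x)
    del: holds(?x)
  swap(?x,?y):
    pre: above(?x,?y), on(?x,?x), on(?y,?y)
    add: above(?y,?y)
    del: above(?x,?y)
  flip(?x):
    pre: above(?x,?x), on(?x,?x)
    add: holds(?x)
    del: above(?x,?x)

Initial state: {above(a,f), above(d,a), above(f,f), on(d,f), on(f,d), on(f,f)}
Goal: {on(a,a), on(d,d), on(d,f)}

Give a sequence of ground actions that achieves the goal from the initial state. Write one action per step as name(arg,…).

bind(d,a); bind(a,f)

1. bind(d,a)  →  {above(a,f), above(d,a), above(d,d), above(f,f), on(d,d), on(d,f), on(f,d), on(f,f)}
2. bind(a,f)  →  {above(a,a), above(a,f), above(d,a), above(d,d), above(f,f), on(a,a), on(d,d), on(d,f), on(f,d), on(f,f)}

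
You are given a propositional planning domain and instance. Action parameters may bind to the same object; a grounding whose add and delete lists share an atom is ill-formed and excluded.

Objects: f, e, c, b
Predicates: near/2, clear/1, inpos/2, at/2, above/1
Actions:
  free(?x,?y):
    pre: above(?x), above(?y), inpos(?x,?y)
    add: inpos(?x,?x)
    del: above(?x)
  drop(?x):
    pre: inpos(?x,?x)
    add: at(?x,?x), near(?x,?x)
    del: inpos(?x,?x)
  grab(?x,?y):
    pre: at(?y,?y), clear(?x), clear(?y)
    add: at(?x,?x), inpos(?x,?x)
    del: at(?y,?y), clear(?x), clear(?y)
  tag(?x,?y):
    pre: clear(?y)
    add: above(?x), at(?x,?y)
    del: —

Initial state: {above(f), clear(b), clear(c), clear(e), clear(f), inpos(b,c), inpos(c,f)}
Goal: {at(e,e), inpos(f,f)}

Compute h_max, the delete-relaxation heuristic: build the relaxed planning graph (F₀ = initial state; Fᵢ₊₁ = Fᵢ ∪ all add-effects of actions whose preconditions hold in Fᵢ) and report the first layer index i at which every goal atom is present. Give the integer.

F0 = init (7 atoms)
F1 = F0 ∪ {above(b), above(c), above(e), at(b,b), at(b,c), at(b,e), at(b,f), at(c,b), at(c,c), at(c,e), at(c,f), at(e,b), at(e,c), at(e,e), at(e,f), at(f,b), at(f,c), at(f,e), at(f,f)}  (26 atoms)
F2 = F1 ∪ {inpos(b,b), inpos(c,c), inpos(e,e), inpos(f,f)}  (30 atoms)
goal ⊆ F2  ⇒  h_max = 2

2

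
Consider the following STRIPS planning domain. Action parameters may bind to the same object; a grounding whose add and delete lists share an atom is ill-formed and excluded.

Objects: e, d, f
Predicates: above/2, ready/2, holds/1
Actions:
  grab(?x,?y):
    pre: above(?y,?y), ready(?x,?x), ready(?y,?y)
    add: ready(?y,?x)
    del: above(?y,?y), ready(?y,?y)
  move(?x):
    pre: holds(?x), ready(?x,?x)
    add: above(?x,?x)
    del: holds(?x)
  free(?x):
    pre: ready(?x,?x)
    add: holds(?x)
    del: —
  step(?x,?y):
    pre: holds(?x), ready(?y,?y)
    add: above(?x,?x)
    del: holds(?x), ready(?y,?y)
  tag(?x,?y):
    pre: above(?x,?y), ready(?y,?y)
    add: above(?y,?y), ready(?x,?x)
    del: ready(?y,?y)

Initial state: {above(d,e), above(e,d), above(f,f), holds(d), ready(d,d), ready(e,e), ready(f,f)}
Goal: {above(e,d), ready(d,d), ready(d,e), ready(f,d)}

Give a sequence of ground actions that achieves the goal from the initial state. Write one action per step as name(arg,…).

grab(d,f); move(d); grab(e,d); tag(d,e)

1. grab(d,f)  →  {above(d,e), above(e,d), holds(d), ready(d,d), ready(e,e), ready(f,d)}
2. move(d)  →  {above(d,d), above(d,e), above(e,d), ready(d,d), ready(e,e), ready(f,d)}
3. grab(e,d)  →  {above(d,e), above(e,d), ready(d,e), ready(e,e), ready(f,d)}
4. tag(d,e)  →  {above(d,e), above(e,d), above(e,e), ready(d,d), ready(d,e), ready(f,d)}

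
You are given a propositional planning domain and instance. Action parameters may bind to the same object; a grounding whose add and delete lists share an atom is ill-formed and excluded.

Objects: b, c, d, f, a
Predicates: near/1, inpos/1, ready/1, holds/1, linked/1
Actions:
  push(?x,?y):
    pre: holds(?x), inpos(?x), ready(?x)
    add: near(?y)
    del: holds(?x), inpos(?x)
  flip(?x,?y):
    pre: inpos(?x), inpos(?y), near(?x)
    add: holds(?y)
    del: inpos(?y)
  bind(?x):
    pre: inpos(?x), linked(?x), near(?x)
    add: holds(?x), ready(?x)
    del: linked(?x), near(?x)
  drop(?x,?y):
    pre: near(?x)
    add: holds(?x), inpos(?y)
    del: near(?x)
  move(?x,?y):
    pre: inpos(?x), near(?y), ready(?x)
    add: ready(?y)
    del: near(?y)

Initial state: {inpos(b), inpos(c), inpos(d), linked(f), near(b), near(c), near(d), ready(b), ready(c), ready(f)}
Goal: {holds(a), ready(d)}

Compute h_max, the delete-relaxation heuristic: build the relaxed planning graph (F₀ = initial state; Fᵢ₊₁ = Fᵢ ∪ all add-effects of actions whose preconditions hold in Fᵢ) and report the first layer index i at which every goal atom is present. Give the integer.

F0 = init (10 atoms)
F1 = F0 ∪ {holds(b), holds(c), holds(d), inpos(a), inpos(f), ready(d)}  (16 atoms)
F2 = F1 ∪ {holds(a), holds(f), near(a), near(f)}  (20 atoms)
goal ⊆ F2  ⇒  h_max = 2

2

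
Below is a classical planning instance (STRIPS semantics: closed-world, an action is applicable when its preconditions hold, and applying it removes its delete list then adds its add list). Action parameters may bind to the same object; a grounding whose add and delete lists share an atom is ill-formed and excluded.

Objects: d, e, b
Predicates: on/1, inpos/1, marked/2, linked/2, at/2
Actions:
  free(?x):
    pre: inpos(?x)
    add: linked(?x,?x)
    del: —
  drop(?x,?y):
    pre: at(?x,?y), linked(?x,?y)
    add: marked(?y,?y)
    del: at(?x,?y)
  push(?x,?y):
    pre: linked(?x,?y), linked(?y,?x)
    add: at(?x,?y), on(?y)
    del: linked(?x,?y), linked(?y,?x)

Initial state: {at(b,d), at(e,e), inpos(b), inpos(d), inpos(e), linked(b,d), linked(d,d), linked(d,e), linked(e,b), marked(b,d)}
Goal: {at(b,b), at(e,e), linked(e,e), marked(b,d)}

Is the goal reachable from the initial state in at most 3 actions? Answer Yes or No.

1. free(e)  →  {at(b,d), at(e,e), inpos(b), inpos(d), inpos(e), linked(b,d), linked(d,d), linked(d,e), linked(e,b), linked(e,e), marked(b,d)}
2. free(b)  →  {at(b,d), at(e,e), inpos(b), inpos(d), inpos(e), linked(b,b), linked(b,d), linked(d,d), linked(d,e), linked(e,b), linked(e,e), marked(b,d)}
3. push(b,b)  →  {at(b,b), at(b,d), at(e,e), inpos(b), inpos(d), inpos(e), linked(b,d), linked(d,d), linked(d,e), linked(e,b), linked(e,e), marked(b,d), on(b)}
optimal plan length = 3; 3 ≤ 3

Yes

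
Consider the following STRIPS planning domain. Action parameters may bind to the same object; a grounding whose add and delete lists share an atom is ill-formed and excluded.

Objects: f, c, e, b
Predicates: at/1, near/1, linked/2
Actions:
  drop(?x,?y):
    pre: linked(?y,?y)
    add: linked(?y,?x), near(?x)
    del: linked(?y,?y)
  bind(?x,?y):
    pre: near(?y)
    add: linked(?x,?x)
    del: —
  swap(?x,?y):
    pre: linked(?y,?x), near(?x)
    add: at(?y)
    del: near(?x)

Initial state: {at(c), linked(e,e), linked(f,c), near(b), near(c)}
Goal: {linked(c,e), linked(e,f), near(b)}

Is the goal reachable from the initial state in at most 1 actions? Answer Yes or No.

No

1. drop(f,e)  →  {at(c), linked(e,f), linked(f,c), near(b), near(c), near(f)}
2. bind(c,f)  →  {at(c), linked(c,c), linked(e,f), linked(f,c), near(b), near(c), near(f)}
3. drop(e,c)  →  {at(c), linked(c,e), linked(e,f), linked(f,c), near(b), near(c), near(e), near(f)}
optimal plan length = 3; 3 > 1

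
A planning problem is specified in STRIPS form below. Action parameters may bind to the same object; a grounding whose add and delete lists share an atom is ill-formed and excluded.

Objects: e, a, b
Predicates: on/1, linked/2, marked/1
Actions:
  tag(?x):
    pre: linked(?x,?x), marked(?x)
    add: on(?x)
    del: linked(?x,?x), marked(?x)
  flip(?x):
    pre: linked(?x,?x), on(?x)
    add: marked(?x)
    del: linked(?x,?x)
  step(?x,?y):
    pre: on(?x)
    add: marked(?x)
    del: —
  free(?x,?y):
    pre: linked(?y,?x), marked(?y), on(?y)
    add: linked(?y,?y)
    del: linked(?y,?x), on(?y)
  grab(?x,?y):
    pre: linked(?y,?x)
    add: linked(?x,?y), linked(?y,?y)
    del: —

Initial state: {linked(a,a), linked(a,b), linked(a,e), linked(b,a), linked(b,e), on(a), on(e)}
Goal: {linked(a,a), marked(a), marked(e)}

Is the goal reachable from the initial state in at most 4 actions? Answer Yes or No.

1. step(e,e)  →  {linked(a,a), linked(a,b), linked(a,e), linked(b,a), linked(b,e), marked(e), on(a), on(e)}
2. step(a,e)  →  {linked(a,a), linked(a,b), linked(a,e), linked(b,a), linked(b,e), marked(a), marked(e), on(a), on(e)}
optimal plan length = 2; 2 ≤ 4

Yes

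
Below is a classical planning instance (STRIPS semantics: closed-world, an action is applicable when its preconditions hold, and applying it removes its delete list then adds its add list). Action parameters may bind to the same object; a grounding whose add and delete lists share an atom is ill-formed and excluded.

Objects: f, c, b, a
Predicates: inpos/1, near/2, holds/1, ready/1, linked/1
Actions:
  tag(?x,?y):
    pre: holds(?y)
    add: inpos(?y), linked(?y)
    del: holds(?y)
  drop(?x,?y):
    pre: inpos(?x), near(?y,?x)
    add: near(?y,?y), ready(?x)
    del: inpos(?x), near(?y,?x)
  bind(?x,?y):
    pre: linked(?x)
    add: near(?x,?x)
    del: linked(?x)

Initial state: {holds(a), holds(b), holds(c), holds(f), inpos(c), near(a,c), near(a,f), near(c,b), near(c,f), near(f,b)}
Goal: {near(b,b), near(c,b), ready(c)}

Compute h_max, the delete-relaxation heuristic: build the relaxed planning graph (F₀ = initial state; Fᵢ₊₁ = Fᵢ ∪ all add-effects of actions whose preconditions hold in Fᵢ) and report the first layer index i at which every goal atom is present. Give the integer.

2

F0 = init (10 atoms)
F1 = F0 ∪ {inpos(a), inpos(b), inpos(f), linked(a), linked(b), linked(c), linked(f), near(a,a), ready(c)}  (19 atoms)
F2 = F1 ∪ {near(b,b), near(c,c), near(f,f), ready(b), ready(f)}  (24 atoms)
goal ⊆ F2  ⇒  h_max = 2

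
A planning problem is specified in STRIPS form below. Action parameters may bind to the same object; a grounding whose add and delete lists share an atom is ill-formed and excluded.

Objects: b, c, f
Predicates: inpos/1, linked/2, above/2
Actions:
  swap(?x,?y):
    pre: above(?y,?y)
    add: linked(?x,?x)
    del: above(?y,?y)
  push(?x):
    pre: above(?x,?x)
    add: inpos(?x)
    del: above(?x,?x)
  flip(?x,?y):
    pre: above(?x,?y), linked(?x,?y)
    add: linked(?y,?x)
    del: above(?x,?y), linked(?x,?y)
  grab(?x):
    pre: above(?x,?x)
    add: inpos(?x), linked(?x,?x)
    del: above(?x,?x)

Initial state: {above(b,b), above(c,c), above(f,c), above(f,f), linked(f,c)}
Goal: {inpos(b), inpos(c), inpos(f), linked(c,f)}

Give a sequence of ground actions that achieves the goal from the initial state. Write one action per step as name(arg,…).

1. push(b)  →  {above(c,c), above(f,c), above(f,f), inpos(b), linked(f,c)}
2. push(c)  →  {above(f,c), above(f,f), inpos(b), inpos(c), linked(f,c)}
3. push(f)  →  {above(f,c), inpos(b), inpos(c), inpos(f), linked(f,c)}
4. flip(f,c)  →  {inpos(b), inpos(c), inpos(f), linked(c,f)}

push(b); push(c); push(f); flip(f,c)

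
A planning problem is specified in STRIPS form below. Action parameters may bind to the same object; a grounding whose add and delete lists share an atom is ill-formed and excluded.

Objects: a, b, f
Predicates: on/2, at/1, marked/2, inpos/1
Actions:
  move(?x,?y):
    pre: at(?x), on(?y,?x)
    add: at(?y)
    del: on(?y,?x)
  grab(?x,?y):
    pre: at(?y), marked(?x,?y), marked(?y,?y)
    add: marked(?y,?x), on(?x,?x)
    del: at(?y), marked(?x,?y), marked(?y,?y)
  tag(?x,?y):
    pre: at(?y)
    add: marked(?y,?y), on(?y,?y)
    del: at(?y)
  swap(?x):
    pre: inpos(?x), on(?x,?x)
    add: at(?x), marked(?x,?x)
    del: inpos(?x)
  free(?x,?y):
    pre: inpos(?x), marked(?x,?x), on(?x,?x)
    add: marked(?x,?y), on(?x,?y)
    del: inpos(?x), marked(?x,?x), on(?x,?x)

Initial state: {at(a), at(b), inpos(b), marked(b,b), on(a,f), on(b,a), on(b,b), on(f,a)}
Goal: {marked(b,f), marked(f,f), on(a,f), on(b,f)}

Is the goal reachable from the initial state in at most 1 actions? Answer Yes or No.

1. move(a,f)  →  {at(a), at(b), at(f), inpos(b), marked(b,b), on(a,f), on(b,a), on(b,b)}
2. tag(a,f)  →  {at(a), at(b), inpos(b), marked(b,b), marked(f,f), on(a,f), on(b,a), on(b,b), on(f,f)}
3. free(b,f)  →  {at(a), at(b), marked(b,f), marked(f,f), on(a,f), on(b,a), on(b,f), on(f,f)}
optimal plan length = 3; 3 > 1

No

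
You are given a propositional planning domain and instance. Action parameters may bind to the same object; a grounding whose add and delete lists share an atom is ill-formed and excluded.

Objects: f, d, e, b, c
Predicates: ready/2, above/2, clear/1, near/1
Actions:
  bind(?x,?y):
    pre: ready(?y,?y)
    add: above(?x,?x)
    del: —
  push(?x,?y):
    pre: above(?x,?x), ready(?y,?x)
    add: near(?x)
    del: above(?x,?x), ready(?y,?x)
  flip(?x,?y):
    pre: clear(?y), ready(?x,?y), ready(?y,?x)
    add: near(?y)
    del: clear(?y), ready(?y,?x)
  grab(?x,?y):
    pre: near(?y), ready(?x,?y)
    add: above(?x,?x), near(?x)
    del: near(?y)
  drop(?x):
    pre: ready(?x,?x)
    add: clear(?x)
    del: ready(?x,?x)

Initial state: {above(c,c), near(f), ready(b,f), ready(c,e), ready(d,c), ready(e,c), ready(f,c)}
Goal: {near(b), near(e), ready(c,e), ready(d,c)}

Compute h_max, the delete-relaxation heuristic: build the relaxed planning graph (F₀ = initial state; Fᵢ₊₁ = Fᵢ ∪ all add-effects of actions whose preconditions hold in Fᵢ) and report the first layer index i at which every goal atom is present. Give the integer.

F0 = init (7 atoms)
F1 = F0 ∪ {above(b,b), near(b), near(c)}  (10 atoms)
F2 = F1 ∪ {above(d,d), above(e,e), above(f,f), near(d), near(e)}  (15 atoms)
goal ⊆ F2  ⇒  h_max = 2

2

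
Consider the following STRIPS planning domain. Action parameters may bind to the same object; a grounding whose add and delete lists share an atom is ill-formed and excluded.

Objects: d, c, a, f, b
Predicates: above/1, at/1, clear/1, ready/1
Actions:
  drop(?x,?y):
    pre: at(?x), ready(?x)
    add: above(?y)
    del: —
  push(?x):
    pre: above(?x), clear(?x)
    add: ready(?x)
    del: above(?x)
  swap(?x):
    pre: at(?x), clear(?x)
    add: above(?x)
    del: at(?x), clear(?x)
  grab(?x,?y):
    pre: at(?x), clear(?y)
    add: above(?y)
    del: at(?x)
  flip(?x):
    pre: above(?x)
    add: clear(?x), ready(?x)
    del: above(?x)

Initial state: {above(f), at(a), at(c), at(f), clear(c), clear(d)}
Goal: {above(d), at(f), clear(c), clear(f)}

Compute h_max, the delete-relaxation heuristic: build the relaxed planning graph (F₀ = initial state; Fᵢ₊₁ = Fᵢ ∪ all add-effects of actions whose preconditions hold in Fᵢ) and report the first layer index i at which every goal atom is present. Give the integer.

1

F0 = init (6 atoms)
F1 = F0 ∪ {above(c), above(d), clear(f), ready(f)}  (10 atoms)
goal ⊆ F1  ⇒  h_max = 1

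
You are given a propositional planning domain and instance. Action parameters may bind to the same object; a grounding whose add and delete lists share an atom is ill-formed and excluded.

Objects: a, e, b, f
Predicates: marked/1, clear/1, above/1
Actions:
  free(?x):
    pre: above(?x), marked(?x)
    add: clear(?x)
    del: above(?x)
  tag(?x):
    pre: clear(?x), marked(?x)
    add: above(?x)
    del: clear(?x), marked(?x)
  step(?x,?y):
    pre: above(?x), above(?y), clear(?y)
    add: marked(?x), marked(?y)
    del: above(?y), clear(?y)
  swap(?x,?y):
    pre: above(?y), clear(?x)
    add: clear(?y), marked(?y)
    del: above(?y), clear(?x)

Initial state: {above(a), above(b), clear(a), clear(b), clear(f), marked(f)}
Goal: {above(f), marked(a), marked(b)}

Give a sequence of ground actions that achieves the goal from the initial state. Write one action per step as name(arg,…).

tag(f); step(a,b)

1. tag(f)  →  {above(a), above(b), above(f), clear(a), clear(b)}
2. step(a,b)  →  {above(a), above(f), clear(a), marked(a), marked(b)}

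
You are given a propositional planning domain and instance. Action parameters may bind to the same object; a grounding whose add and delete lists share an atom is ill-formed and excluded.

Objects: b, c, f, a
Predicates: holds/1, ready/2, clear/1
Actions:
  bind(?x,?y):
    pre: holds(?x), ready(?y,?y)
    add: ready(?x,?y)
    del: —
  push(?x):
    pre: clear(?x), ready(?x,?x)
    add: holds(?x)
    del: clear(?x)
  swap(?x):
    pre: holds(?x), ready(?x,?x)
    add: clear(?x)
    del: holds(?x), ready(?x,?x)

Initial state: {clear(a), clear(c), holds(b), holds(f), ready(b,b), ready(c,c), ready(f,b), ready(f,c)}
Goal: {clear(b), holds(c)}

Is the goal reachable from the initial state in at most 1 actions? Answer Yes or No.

No

1. push(c)  →  {clear(a), holds(b), holds(c), holds(f), ready(b,b), ready(c,c), ready(f,b), ready(f,c)}
2. swap(b)  →  {clear(a), clear(b), holds(c), holds(f), ready(c,c), ready(f,b), ready(f,c)}
optimal plan length = 2; 2 > 1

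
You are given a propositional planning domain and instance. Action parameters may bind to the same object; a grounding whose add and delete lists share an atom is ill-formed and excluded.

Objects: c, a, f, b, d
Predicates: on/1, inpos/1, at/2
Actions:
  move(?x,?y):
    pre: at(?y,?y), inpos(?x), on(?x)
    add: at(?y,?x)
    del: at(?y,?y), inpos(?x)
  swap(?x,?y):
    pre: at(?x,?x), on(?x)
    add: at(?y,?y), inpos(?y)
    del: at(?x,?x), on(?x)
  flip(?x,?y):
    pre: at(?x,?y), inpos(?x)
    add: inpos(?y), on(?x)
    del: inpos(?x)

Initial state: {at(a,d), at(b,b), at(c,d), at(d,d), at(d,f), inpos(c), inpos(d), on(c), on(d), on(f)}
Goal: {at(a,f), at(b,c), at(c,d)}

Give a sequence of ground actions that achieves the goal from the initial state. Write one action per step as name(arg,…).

move(c,b); swap(d,a); flip(d,f); move(f,a)

1. move(c,b)  →  {at(a,d), at(b,c), at(c,d), at(d,d), at(d,f), inpos(d), on(c), on(d), on(f)}
2. swap(d,a)  →  {at(a,a), at(a,d), at(b,c), at(c,d), at(d,f), inpos(a), inpos(d), on(c), on(f)}
3. flip(d,f)  →  {at(a,a), at(a,d), at(b,c), at(c,d), at(d,f), inpos(a), inpos(f), on(c), on(d), on(f)}
4. move(f,a)  →  {at(a,d), at(a,f), at(b,c), at(c,d), at(d,f), inpos(a), on(c), on(d), on(f)}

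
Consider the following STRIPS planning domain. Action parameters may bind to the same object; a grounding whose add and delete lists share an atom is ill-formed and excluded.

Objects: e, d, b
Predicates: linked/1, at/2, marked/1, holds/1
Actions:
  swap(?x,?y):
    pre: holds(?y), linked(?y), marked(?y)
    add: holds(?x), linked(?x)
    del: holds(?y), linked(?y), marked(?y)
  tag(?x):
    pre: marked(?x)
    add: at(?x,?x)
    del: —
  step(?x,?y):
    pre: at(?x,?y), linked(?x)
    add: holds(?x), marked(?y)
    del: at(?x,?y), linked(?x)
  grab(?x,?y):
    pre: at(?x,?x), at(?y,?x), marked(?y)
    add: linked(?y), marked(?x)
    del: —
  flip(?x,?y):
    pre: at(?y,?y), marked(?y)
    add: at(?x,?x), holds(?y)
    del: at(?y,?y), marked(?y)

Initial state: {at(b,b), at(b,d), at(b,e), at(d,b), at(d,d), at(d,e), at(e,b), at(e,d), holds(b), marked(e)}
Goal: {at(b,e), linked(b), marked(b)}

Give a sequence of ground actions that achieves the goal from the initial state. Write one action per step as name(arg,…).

grab(b,e); grab(d,b)

1. grab(b,e)  →  {at(b,b), at(b,d), at(b,e), at(d,b), at(d,d), at(d,e), at(e,b), at(e,d), holds(b), linked(e), marked(b), marked(e)}
2. grab(d,b)  →  {at(b,b), at(b,d), at(b,e), at(d,b), at(d,d), at(d,e), at(e,b), at(e,d), holds(b), linked(b), linked(e), marked(b), marked(d), marked(e)}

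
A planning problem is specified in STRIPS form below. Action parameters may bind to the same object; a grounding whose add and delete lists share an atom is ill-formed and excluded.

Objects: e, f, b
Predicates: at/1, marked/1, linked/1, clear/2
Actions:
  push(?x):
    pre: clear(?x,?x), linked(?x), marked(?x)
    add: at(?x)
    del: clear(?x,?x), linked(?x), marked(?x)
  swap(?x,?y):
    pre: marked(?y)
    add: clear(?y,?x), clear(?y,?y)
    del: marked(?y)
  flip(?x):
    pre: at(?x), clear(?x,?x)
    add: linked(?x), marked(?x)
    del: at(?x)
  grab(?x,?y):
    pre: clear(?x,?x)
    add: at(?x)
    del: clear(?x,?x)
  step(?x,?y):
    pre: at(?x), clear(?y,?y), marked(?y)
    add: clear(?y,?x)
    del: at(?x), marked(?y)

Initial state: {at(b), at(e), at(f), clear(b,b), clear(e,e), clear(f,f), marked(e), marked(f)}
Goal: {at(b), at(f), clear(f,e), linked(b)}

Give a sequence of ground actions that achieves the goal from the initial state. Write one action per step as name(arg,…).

1. swap(e,f)  →  {at(b), at(e), at(f), clear(b,b), clear(e,e), clear(f,e), clear(f,f), marked(e)}
2. flip(b)  →  {at(e), at(f), clear(b,b), clear(e,e), clear(f,e), clear(f,f), linked(b), marked(b), marked(e)}
3. grab(b,e)  →  {at(b), at(e), at(f), clear(e,e), clear(f,e), clear(f,f), linked(b), marked(b), marked(e)}

swap(e,f); flip(b); grab(b,e)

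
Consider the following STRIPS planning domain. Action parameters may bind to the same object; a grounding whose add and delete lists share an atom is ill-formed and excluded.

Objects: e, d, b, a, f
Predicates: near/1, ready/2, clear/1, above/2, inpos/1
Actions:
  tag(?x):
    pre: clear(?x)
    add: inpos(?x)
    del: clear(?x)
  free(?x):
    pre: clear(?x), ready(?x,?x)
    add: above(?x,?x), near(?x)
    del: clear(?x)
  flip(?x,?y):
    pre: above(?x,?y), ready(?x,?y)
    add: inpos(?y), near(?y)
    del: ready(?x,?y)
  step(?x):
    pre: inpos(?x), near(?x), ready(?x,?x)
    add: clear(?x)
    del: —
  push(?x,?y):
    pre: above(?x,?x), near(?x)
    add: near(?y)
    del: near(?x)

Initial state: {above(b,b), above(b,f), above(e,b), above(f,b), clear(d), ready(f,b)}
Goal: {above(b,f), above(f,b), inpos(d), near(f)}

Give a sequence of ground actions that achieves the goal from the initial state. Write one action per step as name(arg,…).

1. tag(d)  →  {above(b,b), above(b,f), above(e,b), above(f,b), inpos(d), ready(f,b)}
2. flip(f,b)  →  {above(b,b), above(b,f), above(e,b), above(f,b), inpos(b), inpos(d), near(b)}
3. push(b,f)  →  {above(b,b), above(b,f), above(e,b), above(f,b), inpos(b), inpos(d), near(f)}

tag(d); flip(f,b); push(b,f)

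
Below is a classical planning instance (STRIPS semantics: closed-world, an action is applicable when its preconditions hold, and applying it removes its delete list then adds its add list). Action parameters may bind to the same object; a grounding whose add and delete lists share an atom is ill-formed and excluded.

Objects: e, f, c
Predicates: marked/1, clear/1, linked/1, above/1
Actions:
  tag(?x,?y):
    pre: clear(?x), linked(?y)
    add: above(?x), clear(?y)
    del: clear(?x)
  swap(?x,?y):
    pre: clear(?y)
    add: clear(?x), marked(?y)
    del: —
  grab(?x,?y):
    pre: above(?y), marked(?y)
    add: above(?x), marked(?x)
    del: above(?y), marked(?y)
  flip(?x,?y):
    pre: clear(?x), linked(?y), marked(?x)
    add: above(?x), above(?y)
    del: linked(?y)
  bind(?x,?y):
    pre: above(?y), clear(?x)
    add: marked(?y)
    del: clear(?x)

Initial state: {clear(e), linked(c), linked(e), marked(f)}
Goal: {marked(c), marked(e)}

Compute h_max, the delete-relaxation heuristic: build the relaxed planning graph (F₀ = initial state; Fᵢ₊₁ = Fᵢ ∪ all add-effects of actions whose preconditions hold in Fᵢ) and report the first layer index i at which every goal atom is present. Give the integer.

2

F0 = init (4 atoms)
F1 = F0 ∪ {above(e), clear(c), clear(f), marked(e)}  (8 atoms)
F2 = F1 ∪ {above(c), above(f), marked(c)}  (11 atoms)
goal ⊆ F2  ⇒  h_max = 2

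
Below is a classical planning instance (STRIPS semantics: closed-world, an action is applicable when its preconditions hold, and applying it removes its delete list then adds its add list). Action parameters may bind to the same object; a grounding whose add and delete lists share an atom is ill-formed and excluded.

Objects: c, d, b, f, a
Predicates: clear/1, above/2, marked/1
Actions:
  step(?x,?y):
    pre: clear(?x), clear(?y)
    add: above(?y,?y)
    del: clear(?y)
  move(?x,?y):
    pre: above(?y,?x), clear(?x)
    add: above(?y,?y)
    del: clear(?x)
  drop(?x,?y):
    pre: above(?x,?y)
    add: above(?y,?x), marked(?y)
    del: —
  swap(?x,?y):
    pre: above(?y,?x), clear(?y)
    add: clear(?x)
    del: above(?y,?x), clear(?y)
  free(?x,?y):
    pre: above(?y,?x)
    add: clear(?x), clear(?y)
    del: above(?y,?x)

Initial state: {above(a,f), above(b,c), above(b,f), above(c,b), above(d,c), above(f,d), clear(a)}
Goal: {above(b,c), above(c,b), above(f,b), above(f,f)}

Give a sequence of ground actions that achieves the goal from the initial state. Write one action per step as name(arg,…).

drop(b,f); drop(a,f); move(a,f)

1. drop(b,f)  →  {above(a,f), above(b,c), above(b,f), above(c,b), above(d,c), above(f,b), above(f,d), clear(a), marked(f)}
2. drop(a,f)  →  {above(a,f), above(b,c), above(b,f), above(c,b), above(d,c), above(f,a), above(f,b), above(f,d), clear(a), marked(f)}
3. move(a,f)  →  {above(a,f), above(b,c), above(b,f), above(c,b), above(d,c), above(f,a), above(f,b), above(f,d), above(f,f), marked(f)}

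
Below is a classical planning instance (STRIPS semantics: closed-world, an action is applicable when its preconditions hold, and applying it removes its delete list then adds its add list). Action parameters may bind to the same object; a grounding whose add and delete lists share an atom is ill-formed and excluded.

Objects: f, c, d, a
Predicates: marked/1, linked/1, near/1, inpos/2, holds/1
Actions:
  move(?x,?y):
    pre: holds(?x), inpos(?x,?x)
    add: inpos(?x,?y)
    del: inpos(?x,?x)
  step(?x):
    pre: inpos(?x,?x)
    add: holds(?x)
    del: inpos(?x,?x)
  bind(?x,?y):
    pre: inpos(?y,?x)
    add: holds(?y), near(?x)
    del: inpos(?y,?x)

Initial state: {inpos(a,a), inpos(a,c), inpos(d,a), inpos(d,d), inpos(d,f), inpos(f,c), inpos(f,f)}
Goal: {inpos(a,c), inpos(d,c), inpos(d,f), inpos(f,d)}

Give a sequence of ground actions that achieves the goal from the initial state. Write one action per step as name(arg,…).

bind(c,f); move(f,d); bind(a,d); move(d,c)

1. bind(c,f)  →  {holds(f), inpos(a,a), inpos(a,c), inpos(d,a), inpos(d,d), inpos(d,f), inpos(f,f), near(c)}
2. move(f,d)  →  {holds(f), inpos(a,a), inpos(a,c), inpos(d,a), inpos(d,d), inpos(d,f), inpos(f,d), near(c)}
3. bind(a,d)  →  {holds(d), holds(f), inpos(a,a), inpos(a,c), inpos(d,d), inpos(d,f), inpos(f,d), near(a), near(c)}
4. move(d,c)  →  {holds(d), holds(f), inpos(a,a), inpos(a,c), inpos(d,c), inpos(d,f), inpos(f,d), near(a), near(c)}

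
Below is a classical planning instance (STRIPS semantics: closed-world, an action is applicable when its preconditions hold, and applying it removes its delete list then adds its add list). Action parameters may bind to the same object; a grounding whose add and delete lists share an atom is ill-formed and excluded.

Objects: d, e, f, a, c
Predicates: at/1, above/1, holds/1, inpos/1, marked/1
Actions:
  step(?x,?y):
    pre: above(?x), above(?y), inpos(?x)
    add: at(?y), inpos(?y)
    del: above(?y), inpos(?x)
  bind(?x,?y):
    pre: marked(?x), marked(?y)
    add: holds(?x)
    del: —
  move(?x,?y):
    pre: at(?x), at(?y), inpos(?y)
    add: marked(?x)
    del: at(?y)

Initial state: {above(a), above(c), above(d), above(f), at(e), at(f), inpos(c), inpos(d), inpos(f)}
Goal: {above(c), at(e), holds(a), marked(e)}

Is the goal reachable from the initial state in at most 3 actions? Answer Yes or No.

No

1. step(d,a)  →  {above(c), above(d), above(f), at(a), at(e), at(f), inpos(a), inpos(c), inpos(f)}
2. move(e,f)  →  {above(c), above(d), above(f), at(a), at(e), inpos(a), inpos(c), inpos(f), marked(e)}
3. move(a,a)  →  {above(c), above(d), above(f), at(e), inpos(a), inpos(c), inpos(f), marked(a), marked(e)}
4. bind(a,e)  →  {above(c), above(d), above(f), at(e), holds(a), inpos(a), inpos(c), inpos(f), marked(a), marked(e)}
optimal plan length = 4; 4 > 3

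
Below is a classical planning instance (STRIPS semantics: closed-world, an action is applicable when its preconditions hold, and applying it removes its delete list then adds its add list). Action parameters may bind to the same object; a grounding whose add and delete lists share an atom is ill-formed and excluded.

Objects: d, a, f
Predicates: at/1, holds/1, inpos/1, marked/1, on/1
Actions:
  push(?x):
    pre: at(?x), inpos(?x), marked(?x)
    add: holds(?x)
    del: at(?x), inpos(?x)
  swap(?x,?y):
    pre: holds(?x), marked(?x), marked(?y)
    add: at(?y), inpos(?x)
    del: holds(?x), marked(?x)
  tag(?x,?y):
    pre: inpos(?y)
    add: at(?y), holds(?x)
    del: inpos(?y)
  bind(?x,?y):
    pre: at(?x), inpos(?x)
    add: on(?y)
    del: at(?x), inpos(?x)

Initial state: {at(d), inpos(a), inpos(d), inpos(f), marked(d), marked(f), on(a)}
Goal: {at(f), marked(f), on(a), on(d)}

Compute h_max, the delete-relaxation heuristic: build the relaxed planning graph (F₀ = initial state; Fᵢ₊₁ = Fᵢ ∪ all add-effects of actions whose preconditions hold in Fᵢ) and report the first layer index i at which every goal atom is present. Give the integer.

1

F0 = init (7 atoms)
F1 = F0 ∪ {at(a), at(f), holds(a), holds(d), holds(f), on(d), on(f)}  (14 atoms)
goal ⊆ F1  ⇒  h_max = 1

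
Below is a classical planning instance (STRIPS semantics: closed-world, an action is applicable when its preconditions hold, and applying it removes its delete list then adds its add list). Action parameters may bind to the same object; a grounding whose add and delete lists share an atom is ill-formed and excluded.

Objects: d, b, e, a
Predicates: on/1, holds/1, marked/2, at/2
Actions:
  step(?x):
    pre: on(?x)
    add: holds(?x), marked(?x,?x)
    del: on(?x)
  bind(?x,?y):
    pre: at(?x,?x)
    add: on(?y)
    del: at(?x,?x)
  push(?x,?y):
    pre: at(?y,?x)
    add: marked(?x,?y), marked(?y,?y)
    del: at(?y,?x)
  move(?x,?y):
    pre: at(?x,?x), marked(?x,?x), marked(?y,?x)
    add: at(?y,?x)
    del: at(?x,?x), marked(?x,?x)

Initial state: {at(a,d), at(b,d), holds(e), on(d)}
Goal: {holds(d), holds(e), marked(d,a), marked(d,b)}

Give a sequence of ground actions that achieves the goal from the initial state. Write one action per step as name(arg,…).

step(d); push(d,b); push(d,a)

1. step(d)  →  {at(a,d), at(b,d), holds(d), holds(e), marked(d,d)}
2. push(d,b)  →  {at(a,d), holds(d), holds(e), marked(b,b), marked(d,b), marked(d,d)}
3. push(d,a)  →  {holds(d), holds(e), marked(a,a), marked(b,b), marked(d,a), marked(d,b), marked(d,d)}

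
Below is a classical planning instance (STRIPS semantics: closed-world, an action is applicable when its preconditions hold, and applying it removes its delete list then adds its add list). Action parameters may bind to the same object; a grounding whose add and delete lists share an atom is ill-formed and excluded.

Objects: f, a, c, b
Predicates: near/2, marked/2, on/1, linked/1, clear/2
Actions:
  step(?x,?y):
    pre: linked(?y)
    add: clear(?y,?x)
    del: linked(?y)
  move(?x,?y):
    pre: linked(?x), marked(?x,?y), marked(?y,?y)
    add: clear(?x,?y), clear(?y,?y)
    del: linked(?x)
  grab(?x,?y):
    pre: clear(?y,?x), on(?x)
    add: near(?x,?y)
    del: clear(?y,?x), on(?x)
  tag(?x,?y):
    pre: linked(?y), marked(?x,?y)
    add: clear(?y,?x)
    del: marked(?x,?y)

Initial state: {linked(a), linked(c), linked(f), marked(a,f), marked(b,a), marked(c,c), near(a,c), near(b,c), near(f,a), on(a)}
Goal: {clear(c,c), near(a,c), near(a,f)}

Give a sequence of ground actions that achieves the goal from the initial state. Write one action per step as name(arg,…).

1. step(a,f)  →  {clear(f,a), linked(a), linked(c), marked(a,f), marked(b,a), marked(c,c), near(a,c), near(b,c), near(f,a), on(a)}
2. step(c,c)  →  {clear(c,c), clear(f,a), linked(a), marked(a,f), marked(b,a), marked(c,c), near(a,c), near(b,c), near(f,a), on(a)}
3. grab(a,f)  →  {clear(c,c), linked(a), marked(a,f), marked(b,a), marked(c,c), near(a,c), near(a,f), near(b,c), near(f,a)}

step(a,f); step(c,c); grab(a,f)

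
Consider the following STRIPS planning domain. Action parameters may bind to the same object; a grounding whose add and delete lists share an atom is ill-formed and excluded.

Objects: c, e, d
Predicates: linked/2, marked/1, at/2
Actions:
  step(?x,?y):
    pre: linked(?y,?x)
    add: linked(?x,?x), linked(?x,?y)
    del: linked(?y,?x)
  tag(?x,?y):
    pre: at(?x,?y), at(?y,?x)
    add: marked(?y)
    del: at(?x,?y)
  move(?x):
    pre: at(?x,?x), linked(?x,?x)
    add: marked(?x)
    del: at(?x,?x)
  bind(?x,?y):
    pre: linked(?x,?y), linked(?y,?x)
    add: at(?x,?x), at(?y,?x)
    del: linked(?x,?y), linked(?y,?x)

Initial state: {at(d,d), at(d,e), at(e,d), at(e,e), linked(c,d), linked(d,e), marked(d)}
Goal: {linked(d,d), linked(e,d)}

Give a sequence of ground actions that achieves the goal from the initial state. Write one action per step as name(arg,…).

1. step(e,d)  →  {at(d,d), at(d,e), at(e,d), at(e,e), linked(c,d), linked(e,d), linked(e,e), marked(d)}
2. step(d,c)  →  {at(d,d), at(d,e), at(e,d), at(e,e), linked(d,c), linked(d,d), linked(e,d), linked(e,e), marked(d)}

step(e,d); step(d,c)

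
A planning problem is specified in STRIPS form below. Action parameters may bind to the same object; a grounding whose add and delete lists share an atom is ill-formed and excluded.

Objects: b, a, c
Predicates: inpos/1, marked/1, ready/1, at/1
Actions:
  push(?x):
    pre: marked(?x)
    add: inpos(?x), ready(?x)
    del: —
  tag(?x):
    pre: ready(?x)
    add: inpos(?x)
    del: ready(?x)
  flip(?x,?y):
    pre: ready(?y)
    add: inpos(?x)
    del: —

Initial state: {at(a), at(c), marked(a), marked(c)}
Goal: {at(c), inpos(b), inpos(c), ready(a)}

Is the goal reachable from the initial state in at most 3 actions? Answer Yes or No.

1. push(a)  →  {at(a), at(c), inpos(a), marked(a), marked(c), ready(a)}
2. push(c)  →  {at(a), at(c), inpos(a), inpos(c), marked(a), marked(c), ready(a), ready(c)}
3. flip(b,a)  →  {at(a), at(c), inpos(a), inpos(b), inpos(c), marked(a), marked(c), ready(a), ready(c)}
optimal plan length = 3; 3 ≤ 3

Yes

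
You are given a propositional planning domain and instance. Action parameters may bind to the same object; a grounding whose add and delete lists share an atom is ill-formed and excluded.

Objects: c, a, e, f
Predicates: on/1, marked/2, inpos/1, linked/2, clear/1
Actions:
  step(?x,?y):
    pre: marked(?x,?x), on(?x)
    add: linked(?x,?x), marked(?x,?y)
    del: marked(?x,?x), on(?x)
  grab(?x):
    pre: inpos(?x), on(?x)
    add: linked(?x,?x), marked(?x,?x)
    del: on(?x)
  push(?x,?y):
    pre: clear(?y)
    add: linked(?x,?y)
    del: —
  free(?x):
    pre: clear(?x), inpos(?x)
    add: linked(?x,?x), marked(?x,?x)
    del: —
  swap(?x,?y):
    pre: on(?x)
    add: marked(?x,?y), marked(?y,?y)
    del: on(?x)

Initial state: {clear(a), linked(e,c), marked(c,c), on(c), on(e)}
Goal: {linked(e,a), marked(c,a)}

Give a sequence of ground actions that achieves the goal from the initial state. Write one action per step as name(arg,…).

step(c,a); push(e,a)

1. step(c,a)  →  {clear(a), linked(c,c), linked(e,c), marked(c,a), on(e)}
2. push(e,a)  →  {clear(a), linked(c,c), linked(e,a), linked(e,c), marked(c,a), on(e)}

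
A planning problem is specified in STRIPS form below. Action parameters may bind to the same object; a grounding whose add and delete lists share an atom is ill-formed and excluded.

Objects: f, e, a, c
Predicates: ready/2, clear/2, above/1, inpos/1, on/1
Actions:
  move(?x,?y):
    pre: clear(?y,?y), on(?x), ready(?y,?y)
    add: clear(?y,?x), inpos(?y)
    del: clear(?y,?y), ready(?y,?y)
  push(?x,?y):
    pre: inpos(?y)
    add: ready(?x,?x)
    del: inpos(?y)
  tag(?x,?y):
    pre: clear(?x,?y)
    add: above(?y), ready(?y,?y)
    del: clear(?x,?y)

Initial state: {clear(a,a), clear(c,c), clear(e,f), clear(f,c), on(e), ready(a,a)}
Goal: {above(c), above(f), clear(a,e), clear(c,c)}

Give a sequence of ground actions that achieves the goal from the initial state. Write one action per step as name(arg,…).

move(e,a); tag(f,c); tag(e,f)

1. move(e,a)  →  {clear(a,e), clear(c,c), clear(e,f), clear(f,c), inpos(a), on(e)}
2. tag(f,c)  →  {above(c), clear(a,e), clear(c,c), clear(e,f), inpos(a), on(e), ready(c,c)}
3. tag(e,f)  →  {above(c), above(f), clear(a,e), clear(c,c), inpos(a), on(e), ready(c,c), ready(f,f)}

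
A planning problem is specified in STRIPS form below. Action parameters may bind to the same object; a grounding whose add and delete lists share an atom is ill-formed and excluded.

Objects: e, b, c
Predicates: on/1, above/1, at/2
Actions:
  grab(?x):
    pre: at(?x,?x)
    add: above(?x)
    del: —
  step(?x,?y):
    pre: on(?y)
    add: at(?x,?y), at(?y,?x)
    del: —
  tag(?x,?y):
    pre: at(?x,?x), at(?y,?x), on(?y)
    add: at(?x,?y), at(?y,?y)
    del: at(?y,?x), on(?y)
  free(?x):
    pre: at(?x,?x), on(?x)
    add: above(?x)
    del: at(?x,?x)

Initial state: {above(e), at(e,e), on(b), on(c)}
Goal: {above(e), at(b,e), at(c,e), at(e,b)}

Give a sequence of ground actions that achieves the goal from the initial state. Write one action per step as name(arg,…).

1. step(e,b)  →  {above(e), at(b,e), at(e,b), at(e,e), on(b), on(c)}
2. step(e,c)  →  {above(e), at(b,e), at(c,e), at(e,b), at(e,c), at(e,e), on(b), on(c)}

step(e,b); step(e,c)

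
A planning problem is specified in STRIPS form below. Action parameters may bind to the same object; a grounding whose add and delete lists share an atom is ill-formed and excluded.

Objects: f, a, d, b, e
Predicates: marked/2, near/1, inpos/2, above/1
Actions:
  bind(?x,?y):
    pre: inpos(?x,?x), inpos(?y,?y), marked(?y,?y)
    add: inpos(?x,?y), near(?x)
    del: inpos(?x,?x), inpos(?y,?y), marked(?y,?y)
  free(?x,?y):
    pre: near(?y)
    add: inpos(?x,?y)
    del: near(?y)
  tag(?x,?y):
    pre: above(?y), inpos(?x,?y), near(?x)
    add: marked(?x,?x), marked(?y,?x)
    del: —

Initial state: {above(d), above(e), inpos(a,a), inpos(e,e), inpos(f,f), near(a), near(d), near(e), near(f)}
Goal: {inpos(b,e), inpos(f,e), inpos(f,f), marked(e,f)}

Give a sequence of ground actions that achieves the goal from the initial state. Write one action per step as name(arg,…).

free(f,e); tag(f,e); bind(e,f); free(f,f); free(b,e)

1. free(f,e)  →  {above(d), above(e), inpos(a,a), inpos(e,e), inpos(f,e), inpos(f,f), near(a), near(d), near(f)}
2. tag(f,e)  →  {above(d), above(e), inpos(a,a), inpos(e,e), inpos(f,e), inpos(f,f), marked(e,f), marked(f,f), near(a), near(d), near(f)}
3. bind(e,f)  →  {above(d), above(e), inpos(a,a), inpos(e,f), inpos(f,e), marked(e,f), near(a), near(d), near(e), near(f)}
4. free(f,f)  →  {above(d), above(e), inpos(a,a), inpos(e,f), inpos(f,e), inpos(f,f), marked(e,f), near(a), near(d), near(e)}
5. free(b,e)  →  {above(d), above(e), inpos(a,a), inpos(b,e), inpos(e,f), inpos(f,e), inpos(f,f), marked(e,f), near(a), near(d)}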